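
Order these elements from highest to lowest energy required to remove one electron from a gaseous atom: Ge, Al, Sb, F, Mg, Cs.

F, Sb, Ge, Mg, Al, Cs

F is in period 2, group 17; Mg is in period 3, group 2; Al is in period 3, group 13; Ge is in period 4, group 14; Sb is in period 5, group 15; Cs is in period 6, group 1.
IE₁ increases left→right with effective nuclear charge and decreases top→bottom as the valence shell moves farther out.
Here both period and group differ, so the two effects have to be weighed against each other.
Al > Cs: both effects reinforce here, so Al is clearly the higher of the two.
Mg > Al: this pair runs against the simple trend — see the exception note.
Ge > Mg: the two effects oppose for this pair; the across-period effect wins (762 vs 738 kJ/mol).
Sb > Ge: period and group pull opposite ways; the across-period shift dominates (831 vs 762 kJ/mol).
F > Sb: relative to Sb, both the across-period and down-group shifts push F's first ionization energy up.
Note the exception: Mg has a higher first ionization energy than Al, contrary to the simple trend — Al's single 3p electron is easier to remove than one from Mg's filled 3s².
For reference (kJ/mol): F 1681, Mg 738, Al 578, Ge 762, Sb 831, Cs 376.
So from highest to lowest: F > Sb > Ge > Mg > Al > Cs.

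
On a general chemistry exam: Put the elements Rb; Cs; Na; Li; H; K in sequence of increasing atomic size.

H < Li < Na < K < Rb < Cs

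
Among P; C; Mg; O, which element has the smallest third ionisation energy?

P

Consider each +2 ion: P²⁺ still has 3 valence electrons; C²⁺ still has 2 valence electrons; Mg²⁺ is the bare [Ne] core; O²⁺ still has 4 valence electrons.
Core electrons are held far more tightly than valence electrons, so Mg tops the IE_3 order.
Valence configurations: P²⁺ [Ne]3s²3p¹, C²⁺ [He]2s², O²⁺ [He]2s²2p².
Tabulated IE_3 (kJ/mol): P 2914, C 4620, Mg 7733, O 5300.
Overall IE_3 order: P < C < O < Mg.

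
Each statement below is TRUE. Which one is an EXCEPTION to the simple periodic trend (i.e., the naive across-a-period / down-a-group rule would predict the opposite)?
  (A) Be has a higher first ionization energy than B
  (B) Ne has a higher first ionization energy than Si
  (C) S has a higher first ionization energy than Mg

The general trend: first ionization energy increases across a period and decreases down a group.
(A) Be (period 2, group 2) vs B (period 2, group 13): the stated order contradicts the simple trend.
(B) Ne (period 2, group 18) vs Si (period 3, group 14): the stated order agrees with the simple trend.
(C) S (period 3, group 16) vs Mg (period 3, group 2): the stated order agrees with the simple trend.
The exception is (A): removing B's lone 2p electron is easier than breaking Be's filled 2s².

(A)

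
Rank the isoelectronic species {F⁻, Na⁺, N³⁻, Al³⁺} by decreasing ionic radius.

All of these have 10 electrons, so size is governed by nuclear charge alone: the more protons, the stronger the pull on the same electron cloud, and the smaller the ion.
Nuclear charges: Al³⁺ (Z=13), Na⁺ (Z=11), F⁻ (Z=9), N³⁻ (Z=7).
Largest to smallest: N³⁻ > F⁻ > Na⁺ > Al³⁺.

N³⁻ > F⁻ > Na⁺ > Al³⁺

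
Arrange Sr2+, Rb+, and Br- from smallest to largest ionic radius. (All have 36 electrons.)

All of these have 36 electrons, so size is governed by nuclear charge alone: the more protons, the stronger the pull on the same electron cloud, and the smaller the ion.
Nuclear charges: Sr2+ (Z=38), Rb+ (Z=37), Br- (Z=35).
Smallest to largest: Sr2+ < Rb+ < Br-.

Sr2+ < Rb+ < Br-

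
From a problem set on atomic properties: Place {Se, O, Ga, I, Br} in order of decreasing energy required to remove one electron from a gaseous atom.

O > Br > I > Se > Ga

O is in period 2, group 16; Ga is in period 4, group 13; Se is in period 4, group 16; Br is in period 4, group 17; I is in period 5, group 17.
IE₁ increases left→right with effective nuclear charge and decreases top→bottom as the valence shell moves farther out.
These span different periods and groups, so the two trends combine.
Se > Ga: Se lies to the right of Ga in period 4, so the across-period effect alone puts Se higher.
I > Se: the two effects oppose for this pair; the across-period effect wins (1008 vs 941 kJ/mol).
Br > I: Br sits above I in group 17, so the down-group effect alone puts Br higher.
O > Br: period and group pull opposite ways; the down-group shift dominates (1314 vs 1140 kJ/mol).
Tabulated first ionization energy (kJ/mol): O 1314, Ga 579, Se 941, Br 1140, I 1008.
So from highest to lowest: O > Br > I > Se > Ga.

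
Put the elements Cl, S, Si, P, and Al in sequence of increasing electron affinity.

Electron affinity generally becomes more exothermic across a period toward the halogens and less exothermic down a group.
All lie in period 3; the across-period trend (electron affinity increases left to right) applies, with the exception below.
Note the exception: Si has a higher electron affinity than P, contrary to the simple trend — adding an electron to P's half-filled 3p³ is unfavourable, so Si (3p²) has the more exothermic EA.
For reference (kJ/mol): Al 42, Si 134, P 72, S 200, Cl 349.
So from lowest to highest: Al < P < Si < S < Cl.

Al < P < Si < S < Cl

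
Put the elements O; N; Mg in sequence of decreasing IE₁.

IE₁ increases left→right with effective nuclear charge and decreases top→bottom as the valence shell moves farther out.
Neither a single period nor a single group — weigh both effects.
O > Mg: relative to Mg, both the across-period and down-group shifts push O's first ionization energy up.
N > O: this pair runs against the simple trend — see the exception note.
Note the exception: N has a higher first ionization energy than O, contrary to the simple trend — pairing an electron in O's 2p⁴ costs repulsion energy, so O ionizes more easily than half-filled N (2p³).
For reference (kJ/mol): N 1402, O 1314, Mg 738.
So from highest to lowest: N > O > Mg.

N > O > Mg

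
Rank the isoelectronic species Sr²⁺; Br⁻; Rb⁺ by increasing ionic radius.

All of these have 36 electrons, so size is governed by nuclear charge alone: the more protons, the stronger the pull on the same electron cloud, and the smaller the ion.
Nuclear charges: Sr²⁺ (Z=38), Rb⁺ (Z=37), Br⁻ (Z=35).
Smallest to largest: Sr²⁺ < Rb⁺ < Br⁻.

Sr²⁺ < Rb⁺ < Br⁻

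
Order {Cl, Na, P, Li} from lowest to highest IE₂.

P, Cl, Na, Li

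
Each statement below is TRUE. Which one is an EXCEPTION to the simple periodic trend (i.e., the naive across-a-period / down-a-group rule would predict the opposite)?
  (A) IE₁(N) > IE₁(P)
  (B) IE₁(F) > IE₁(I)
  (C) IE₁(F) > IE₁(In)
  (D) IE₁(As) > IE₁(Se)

The general trend: first ionization energy increases across a period and decreases down a group.
(A) N (period 2, group 15) vs P (period 3, group 15): the stated order agrees with the simple trend.
(B) F (period 2, group 17) vs I (period 5, group 17): the stated order agrees with the simple trend.
(C) F (period 2, group 17) vs In (period 5, group 13): the stated order agrees with the simple trend.
(D) As (period 4, group 15) vs Se (period 4, group 16): the stated order contradicts the simple trend.
The exception is (D): Se (4p⁴) ionizes more easily than half-filled As (4p³).

(D)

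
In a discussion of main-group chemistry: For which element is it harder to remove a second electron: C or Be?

C

The second ionization energy removes an electron from the +1 ion. For each element: C⁺ still has 3 valence electrons; Be⁺ still has 1 valence electron.
All are still removing valence electrons, so compare the +1 ions as you would atoms: IE_2 generally rises across a period (higher Z_eff) and falls down a group (larger shell), subject to the usual subshell exceptions.
Valence configurations: C⁺ [He]2s²2p¹, Be⁺ [He]2s¹.
The numbers (kJ/mol): C 2353, Be 1757.
Putting it together, IE_2: Be < C.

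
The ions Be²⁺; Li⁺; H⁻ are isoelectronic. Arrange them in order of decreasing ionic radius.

All of these have 2 electrons, so size is governed by nuclear charge alone: the more protons, the stronger the pull on the same electron cloud, and the smaller the ion.
Nuclear charges: Be²⁺ (Z=4), Li⁺ (Z=3), H⁻ (Z=1).
Largest to smallest: H⁻ > Li⁺ > Be²⁺.

H⁻, Li⁺, Be²⁺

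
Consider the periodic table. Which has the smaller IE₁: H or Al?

Al

Across a period the outer electron is held more tightly (higher IE₁); down a group it sits in a higher shell, more shielded, and comes off more easily.
Neither a single period nor a single group — weigh both effects.
H > Al: the two effects oppose for this pair; the down-group effect wins (1312 vs 578 kJ/mol).
Tabulated first ionization energy (kJ/mol): H 1312, Al 578.
So Al has the smaller IE₁ (Al < H).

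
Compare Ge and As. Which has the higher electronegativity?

Ge is in period 4, group 14; As is in period 4, group 15.
Electronegativity increases across a period and decreases down a group, tracking effective nuclear charge and atomic size.
All lie in period 4, so electronegativity increases left to right.
So As has the higher electronegativity (As > Ge).

As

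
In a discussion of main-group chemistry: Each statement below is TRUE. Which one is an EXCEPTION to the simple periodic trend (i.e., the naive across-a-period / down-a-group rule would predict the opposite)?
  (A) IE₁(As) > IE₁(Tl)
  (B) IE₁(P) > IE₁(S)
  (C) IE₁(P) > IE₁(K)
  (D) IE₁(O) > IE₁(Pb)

The general trend: first ionisation energy increases across a period and decreases down a group.
(A) As (period 4, group 15) vs Tl (period 6, group 13): the stated order agrees with the simple trend.
(B) P (period 3, group 15) vs S (period 3, group 16): the stated order contradicts the simple trend.
(C) P (period 3, group 15) vs K (period 4, group 1): the stated order agrees with the simple trend.
(D) O (period 2, group 16) vs Pb (period 6, group 14): the stated order agrees with the simple trend.
The exception is (B): S (3p⁴) ionizes more easily than half-filled P (3p³) because the paired 3p electron in S is pushed out by e⁻–e⁻ repulsion.

(B)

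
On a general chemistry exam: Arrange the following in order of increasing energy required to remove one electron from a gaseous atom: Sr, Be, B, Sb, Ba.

Ba, Sr, B, Sb, Be

Be is in period 2, group 2; B is in period 2, group 13; Sr is in period 5, group 2; Sb is in period 5, group 15; Ba is in period 6, group 2.
Removing the outermost electron gets harder across a period and easier down a group.
These span different periods and groups, so the two trends combine.
Sr > Ba: Sr sits above Ba in group 2, so the down-group effect alone puts Sr higher.
B > Sr: relative to Sr, both the across-period and down-group shifts push B's first ionization energy up.
Sb > B: the two effects oppose for this pair; the across-period effect wins (831 vs 801 kJ/mol).
Be > Sb: the two effects oppose for this pair; the down-group effect wins (900 vs 831 kJ/mol).
Note the exception: Be has a higher first ionization energy than B, contrary to the simple trend — removing B's lone 2p electron is easier than breaking Be's filled 2s².
Approximate values (kJ/mol): Be 900, B 801, Sr 550, Sb 831, Ba 503.
So from lowest to highest: Ba < Sr < B < Sb < Be.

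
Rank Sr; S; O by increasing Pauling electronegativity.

O is in period 2, group 16; S is in period 3, group 16; Sr is in period 5, group 2.
Smaller atoms with higher effective nuclear charge are more electronegative.
Here both period and group differ, so the two effects have to be weighed against each other.
S > Sr: relative to Sr, both the across-period and down-group shifts push S's electronegativity up.
O > S: they share group 16; the group trend gives O the larger value.
Tabulated electronegativity (Pauling): O 3.44, S 2.58, Sr 0.95.
So from lowest to highest: Sr < S < O.

Sr < S < O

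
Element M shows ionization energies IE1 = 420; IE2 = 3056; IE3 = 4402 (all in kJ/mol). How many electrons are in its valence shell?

1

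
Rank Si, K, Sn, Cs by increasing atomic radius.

Moving right in a period, electrons are added to the same shell under a stronger nuclear pull, so atoms get smaller; moving down, a new shell is opened and atoms get larger.
Here both period and group differ, so the two effects have to be weighed against each other.
Sn > Si: they share group 14; the group trend gives Sn the larger value.
K > Sn: period and group pull opposite ways; the across-period shift dominates (196 vs 140 pm).
Cs > K: Cs sits below K in group 1, so the down-group effect alone puts Cs larger.
For reference (pm): Si 116, K 196, Sn 140, Cs 232.
So from smallest to largest: Si < Sn < K < Cs.

Si < Sn < K < Cs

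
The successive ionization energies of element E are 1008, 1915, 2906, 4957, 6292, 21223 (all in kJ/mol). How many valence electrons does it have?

Look for the largest jump between consecutive ionization energies: IE6/IE5 ≈ 3.4, far larger than any earlier ratio.
That jump marks the point where a core electron is being removed. So the atom has 5 valence electrons.

5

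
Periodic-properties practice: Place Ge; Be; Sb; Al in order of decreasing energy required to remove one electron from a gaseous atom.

Be > Sb > Ge > Al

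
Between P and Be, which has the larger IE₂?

IE_2 is the cost of taking one more electron from the +1 cation: P⁺ still has 4 valence electrons; Be⁺ still has 1 valence electron.
All are still removing valence electrons, so compare the +1 ions as you would atoms: IE_2 generally rises across a period (higher Z_eff) and falls down a group (larger shell), subject to the usual subshell exceptions.
Valence configurations: P⁺ [Ne]3s²3p², Be⁺ [He]2s¹.
Approximate IE_2 values (kJ/mol): P 1907, Be 1757.
Putting it together, IE_2: Be < P.

P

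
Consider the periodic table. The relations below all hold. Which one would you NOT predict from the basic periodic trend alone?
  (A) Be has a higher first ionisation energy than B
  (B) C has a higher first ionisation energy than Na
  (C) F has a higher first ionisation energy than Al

(A)

The general trend: first ionisation energy increases across a period and decreases down a group.
(A) Be (period 2, group 2) vs B (period 2, group 13): the stated order contradicts the simple trend.
(B) C (period 2, group 14) vs Na (period 3, group 1): the stated order agrees with the simple trend.
(C) F (period 2, group 17) vs Al (period 3, group 13): the stated order agrees with the simple trend.
The exception is (A): removing B's lone 2p electron is easier than breaking Be's filled 2s².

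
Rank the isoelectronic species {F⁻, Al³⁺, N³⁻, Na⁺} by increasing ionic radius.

All of these have 10 electrons, so size is governed by nuclear charge alone: the more protons, the stronger the pull on the same electron cloud, and the smaller the ion.
Nuclear charges: Al³⁺ (Z=13), Na⁺ (Z=11), F⁻ (Z=9), N³⁻ (Z=7).
Smallest to largest: Al³⁺ < Na⁺ < F⁻ < N³⁻.

Al³⁺, Na⁺, F⁻, N³⁻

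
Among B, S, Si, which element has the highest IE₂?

B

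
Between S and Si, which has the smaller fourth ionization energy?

Si

IE_4 is the cost of taking one more electron from the +3 cation: S³⁺ still has 3 valence electrons; Si³⁺ still has 1 valence electron.
All are still removing valence electrons, so compare the +3 ions as you would atoms: IE_4 generally rises across a period (higher Z_eff) and falls down a group (larger shell), subject to the usual subshell exceptions.
Valence configurations: S³⁺ [Ne]3s²3p¹, Si³⁺ [Ne]3s¹.
Tabulated IE_4 (kJ/mol): S 4556, Si 4356.
Hence IE_4: Si < S.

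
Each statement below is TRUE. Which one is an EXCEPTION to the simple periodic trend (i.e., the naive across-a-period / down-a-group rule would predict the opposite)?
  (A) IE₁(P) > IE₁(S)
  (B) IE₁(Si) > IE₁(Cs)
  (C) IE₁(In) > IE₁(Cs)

The general trend: first ionisation energy increases across a period and decreases down a group.
(A) P (period 3, group 15) vs S (period 3, group 16): the stated order contradicts the simple trend.
(B) Si (period 3, group 14) vs Cs (period 6, group 1): the stated order agrees with the simple trend.
(C) In (period 5, group 13) vs Cs (period 6, group 1): the stated order agrees with the simple trend.
The exception is (A): S (3p⁴) ionizes more easily than half-filled P (3p³) because the paired 3p electron in S is pushed out by e⁻–e⁻ repulsion.

(A)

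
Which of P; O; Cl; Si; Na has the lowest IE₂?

After 1 electron has been removed, what remains? P⁺ still has 4 valence electrons; O⁺ still has 5 valence electrons; Cl⁺ still has 6 valence electrons; Si⁺ still has 3 valence electrons; Na⁺ is the bare [Ne] core.
Breaking into a closed-shell core is much more expensive than removing a leftover valence electron — Na has the largest IE_2 here.
Valence configurations: P⁺ [Ne]3s²3p², O⁺ [He]2s²2p³, Cl⁺ [Ne]3s²3p⁴, Si⁺ [Ne]3s²3p¹.
Approximate IE_2 values (kJ/mol): P 1907, O 3388, Cl 2298, Si 1577, Na 4562.
Hence IE_2: Si < P < Cl < O < Na.

Si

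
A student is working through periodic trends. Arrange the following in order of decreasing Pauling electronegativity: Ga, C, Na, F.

F, C, Ga, Na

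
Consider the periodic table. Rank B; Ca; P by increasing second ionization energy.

Ca < P < B

After 1 electron has been removed, what remains? B⁺ still has 2 valence electrons; Ca⁺ still has 1 valence electron; P⁺ still has 4 valence electrons.
All are still removing valence electrons, so compare the +1 ions as you would atoms: IE_2 generally rises across a period (higher Z_eff) and falls down a group (larger shell), subject to the usual subshell exceptions.
Valence configurations: B⁺ [He]2s², Ca⁺ [Ar]4s¹, P⁺ [Ne]3s²3p².
Approximate IE_2 values (kJ/mol): B 2427, Ca 1145, P 1907.
Hence IE_2: Ca < P < B.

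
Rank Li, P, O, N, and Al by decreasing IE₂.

Li > O > N > P > Al

After 1 electron has been removed, what remains? Li⁺ is the bare [He] core; P⁺ still has 4 valence electrons; O⁺ still has 5 valence electrons; N⁺ still has 4 valence electrons; Al⁺ still has 2 valence electrons.
Breaking into a closed-shell core is much more expensive than removing a leftover valence electron — Li has the largest IE_2 here.
Valence configurations: P⁺ [Ne]3s²3p², O⁺ [He]2s²2p³, N⁺ [He]2s²2p², Al⁺ [Ne]3s².
Approximate IE_2 values (kJ/mol): Li 7298, P 1907, O 3388, N 2856, Al 1817.
Hence IE_2: Al < P < N < O < Li.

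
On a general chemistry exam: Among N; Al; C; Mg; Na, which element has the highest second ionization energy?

Na

The second ionization energy removes an electron from the +1 ion. For each element: N⁺ still has 4 valence electrons; Al⁺ still has 2 valence electrons; C⁺ still has 3 valence electrons; Mg⁺ still has 1 valence electron; Na⁺ is the bare [Ne] core.
Core electrons are held far more tightly than valence electrons, so Na tops the IE_2 order.
Valence configurations: N⁺ [He]2s²2p², Al⁺ [Ne]3s², C⁺ [He]2s²2p¹, Mg⁺ [Ne]3s¹.
The numbers (kJ/mol): N 2856, Al 1817, C 2353, Mg 1451, Na 4562.
Hence IE_2: Mg < Al < C < N < Na.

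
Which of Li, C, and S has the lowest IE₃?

After 2 electrons have been removed, what remains? Li²⁺ is already 1 electron into the core; C²⁺ still has 2 valence electrons; S²⁺ still has 4 valence electrons.
Pulling an electron out of a noble-gas core costs far more than removing a remaining valence electron, so Li sits at the high end of IE_3.
Valence configurations: C²⁺ [He]2s², S²⁺ [Ne]3s²3p².
Approximate IE_3 values (kJ/mol): Li 11815, C 4620, S 3357.
Putting it together, IE_3: S < C < Li.

S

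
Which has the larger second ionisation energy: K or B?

K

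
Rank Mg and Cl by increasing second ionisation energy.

Mg < Cl

Consider each +1 ion: Mg⁺ still has 1 valence electron; Cl⁺ still has 6 valence electrons.
All are still removing valence electrons, so compare the +1 ions as you would atoms: IE_2 generally rises across a period (higher Z_eff) and falls down a group (larger shell), subject to the usual subshell exceptions.
Valence configurations: Mg⁺ [Ne]3s¹, Cl⁺ [Ne]3s²3p⁴.
Approximate IE_2 values (kJ/mol): Mg 1451, Cl 2298.
Putting it together, IE_2: Mg < Cl.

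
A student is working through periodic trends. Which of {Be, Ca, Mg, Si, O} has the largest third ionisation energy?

After 2 electrons have been removed, what remains? Be²⁺ is the bare [He] core; Ca²⁺ is the bare [Ar] core; Mg²⁺ is the bare [Ne] core; Si²⁺ still has 2 valence electrons; O²⁺ still has 4 valence electrons.
Usually core removal costs more than valence removal, but here the competition is close: a tightly held n=2 valence electron can cost more to remove than an n=3 core electron, so the actual values have to decide it.
Valence configurations: Si²⁺ [Ne]3s², O²⁺ [He]2s²2p².
Tabulated IE_3 (kJ/mol): Be 14849, Ca 4912, Mg 7733, Si 3232, O 5300.
So the third ionization energies run Si < Ca < O < Mg < Be.

Be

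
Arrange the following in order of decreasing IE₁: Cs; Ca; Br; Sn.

Br > Sn > Ca > Cs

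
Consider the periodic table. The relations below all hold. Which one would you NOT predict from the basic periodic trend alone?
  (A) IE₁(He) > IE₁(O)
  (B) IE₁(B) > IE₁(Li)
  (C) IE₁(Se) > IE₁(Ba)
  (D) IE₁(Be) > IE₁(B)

The general trend: first ionization energy increases across a period and decreases down a group.
(A) He (period 1, group 18) vs O (period 2, group 16): the stated order agrees with the simple trend.
(B) B (period 2, group 13) vs Li (period 2, group 1): the stated order agrees with the simple trend.
(C) Se (period 4, group 16) vs Ba (period 6, group 2): the stated order agrees with the simple trend.
(D) Be (period 2, group 2) vs B (period 2, group 13): the stated order contradicts the simple trend.
The exception is (D): removing B's lone 2p electron is easier than breaking Be's filled 2s².

(D)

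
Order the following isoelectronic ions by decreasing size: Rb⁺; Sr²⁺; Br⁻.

Br⁻ > Rb⁺ > Sr²⁺

All of these have 36 electrons, so size is governed by nuclear charge alone: the more protons, the stronger the pull on the same electron cloud, and the smaller the ion.
Nuclear charges: Sr²⁺ (Z=38), Rb⁺ (Z=37), Br⁻ (Z=35).
Largest to smallest: Br⁻ > Rb⁺ > Sr²⁺.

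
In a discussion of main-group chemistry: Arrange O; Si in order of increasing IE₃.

Si < O

IE_3 is the cost of taking one more electron from the +2 cation: O²⁺ still has 4 valence electrons; Si²⁺ still has 2 valence electrons.
All are still removing valence electrons, so compare the +2 ions as you would atoms: IE_3 generally rises across a period (higher Z_eff) and falls down a group (larger shell), subject to the usual subshell exceptions.
Valence configurations: O²⁺ [He]2s²2p², Si²⁺ [Ne]3s².
Approximate IE_3 values (kJ/mol): O 5300, Si 3232.
So the third ionization energies run Si < O.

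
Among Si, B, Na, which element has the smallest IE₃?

IE_3 is the cost of taking one more electron from the +2 cation: Si²⁺ still has 2 valence electrons; B²⁺ still has 1 valence electron; Na²⁺ is already 1 electron into the core.
Core electrons are held far more tightly than valence electrons, so Na tops the IE_3 order.
Valence configurations: Si²⁺ [Ne]3s², B²⁺ [He]2s¹.
The numbers (kJ/mol): Si 3232, B 3660, Na 6910.
So the third ionization energies run Si < B < Na.

Si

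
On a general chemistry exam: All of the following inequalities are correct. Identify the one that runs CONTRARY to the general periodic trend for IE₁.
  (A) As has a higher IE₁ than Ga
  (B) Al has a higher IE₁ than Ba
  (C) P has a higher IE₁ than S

The general trend: IE₁ increases across a period and decreases down a group.
(A) As (period 4, group 15) vs Ga (period 4, group 13): the stated order agrees with the simple trend.
(B) Al (period 3, group 13) vs Ba (period 6, group 2): the stated order agrees with the simple trend.
(C) P (period 3, group 15) vs S (period 3, group 16): the stated order contradicts the simple trend.
The exception is (C): S (3p⁴) ionizes more easily than half-filled P (3p³) because the paired 3p electron in S is pushed out by e⁻–e⁻ repulsion.

(C)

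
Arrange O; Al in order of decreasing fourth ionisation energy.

Al, O

IE_4 is the cost of taking one more electron from the +3 cation: O³⁺ still has 3 valence electrons; Al³⁺ is the bare [Ne] core.
Breaking into a closed-shell core is much more expensive than removing a leftover valence electron — Al has the largest IE_4 here.
The numbers (kJ/mol): O 7469, Al 11577.
Overall IE_4 order: O < Al.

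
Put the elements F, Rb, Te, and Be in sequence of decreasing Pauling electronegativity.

F > Te > Be > Rb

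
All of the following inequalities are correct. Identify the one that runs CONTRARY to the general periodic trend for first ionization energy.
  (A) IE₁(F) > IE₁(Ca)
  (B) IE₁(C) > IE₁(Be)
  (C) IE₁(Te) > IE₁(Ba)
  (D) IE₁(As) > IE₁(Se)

(D)

The general trend: first ionization energy increases across a period and decreases down a group.
(A) F (period 2, group 17) vs Ca (period 4, group 2): the stated order agrees with the simple trend.
(B) C (period 2, group 14) vs Be (period 2, group 2): the stated order agrees with the simple trend.
(C) Te (period 5, group 16) vs Ba (period 6, group 2): the stated order agrees with the simple trend.
(D) As (period 4, group 15) vs Se (period 4, group 16): the stated order contradicts the simple trend.
The exception is (D): Se (4p⁴) ionizes more easily than half-filled As (4p³).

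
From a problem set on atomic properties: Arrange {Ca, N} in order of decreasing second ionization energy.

Consider each +1 ion: Ca⁺ still has 1 valence electron; N⁺ still has 4 valence electrons.
All are still removing valence electrons, so compare the +1 ions as you would atoms: IE_2 generally rises across a period (higher Z_eff) and falls down a group (larger shell), subject to the usual subshell exceptions.
Valence configurations: Ca⁺ [Ar]4s¹, N⁺ [He]2s²2p².
The numbers (kJ/mol): Ca 1145, N 2856.
Putting it together, IE_2: Ca < N.

N > Ca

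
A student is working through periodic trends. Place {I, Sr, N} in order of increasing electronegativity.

Smaller atoms with higher effective nuclear charge are more electronegative.
These span different periods and groups, so the two trends combine.
I > Sr: both are in period 5; the period trend gives I the larger value.
N > I: period and group pull opposite ways; the down-group shift dominates (3.04 vs 2.66).
Tabulated electronegativity (Pauling): N 3.04, Sr 0.95, I 2.66.
So from lowest to highest: Sr < I < N.

Sr, I, N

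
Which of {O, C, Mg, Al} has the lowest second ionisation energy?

Mg

Consider each +1 ion: O⁺ still has 5 valence electrons; C⁺ still has 3 valence electrons; Mg⁺ still has 1 valence electron; Al⁺ still has 2 valence electrons.
All are still removing valence electrons, so compare the +1 ions as you would atoms: IE_2 generally rises across a period (higher Z_eff) and falls down a group (larger shell), subject to the usual subshell exceptions.
Valence configurations: O⁺ [He]2s²2p³, C⁺ [He]2s²2p¹, Mg⁺ [Ne]3s¹, Al⁺ [Ne]3s².
The numbers (kJ/mol): O 3388, C 2353, Mg 1451, Al 1817.
So the second ionization energies run Mg < Al < C < O.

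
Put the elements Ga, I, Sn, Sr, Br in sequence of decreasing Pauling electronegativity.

Br, I, Sn, Ga, Sr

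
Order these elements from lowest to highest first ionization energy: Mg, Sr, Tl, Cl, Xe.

Mg is in period 3, group 2; Cl is in period 3, group 17; Sr is in period 5, group 2; Xe is in period 5, group 18; Tl is in period 6, group 13.
Across a period the outer electron is held more tightly (higher IE₁); down a group it sits in a higher shell, more shielded, and comes off more easily.
These span different periods and groups, so the two trends combine.
Tl > Sr: the two effects oppose for this pair; the across-period effect wins (589 vs 550 kJ/mol).
Mg > Tl: the two effects oppose for this pair; the down-group effect wins (738 vs 589 kJ/mol).
Xe > Mg: the two effects oppose for this pair; the across-period effect wins (1170 vs 738 kJ/mol).
Cl > Xe: the two effects oppose for this pair; the down-group effect wins (1251 vs 1170 kJ/mol).
Approximate values (kJ/mol): Mg 738, Cl 1251, Sr 550, Xe 1170, Tl 589.
So from lowest to highest: Sr < Tl < Mg < Xe < Cl.

Sr < Tl < Mg < Xe < Cl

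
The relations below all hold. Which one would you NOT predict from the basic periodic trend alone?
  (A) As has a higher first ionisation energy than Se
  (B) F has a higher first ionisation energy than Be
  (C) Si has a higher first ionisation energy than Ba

(A)

The general trend: first ionisation energy increases across a period and decreases down a group.
(A) As (period 4, group 15) vs Se (period 4, group 16): the stated order contradicts the simple trend.
(B) F (period 2, group 17) vs Be (period 2, group 2): the stated order agrees with the simple trend.
(C) Si (period 3, group 14) vs Ba (period 6, group 2): the stated order agrees with the simple trend.
The exception is (A): Se (4p⁴) ionizes more easily than half-filled As (4p³).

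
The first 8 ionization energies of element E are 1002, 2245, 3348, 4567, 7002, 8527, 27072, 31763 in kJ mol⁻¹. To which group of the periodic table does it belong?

Group 16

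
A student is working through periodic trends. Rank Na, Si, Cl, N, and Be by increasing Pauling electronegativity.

Na < Be < Si < N < Cl

Atoms toward the upper right of the periodic table pull bonding electrons most strongly.
Here both period and group differ, so the two effects have to be weighed against each other.
Be > Na: relative to Na, both the across-period and down-group shifts push Be's electronegativity up.
Si > Be: period and group pull opposite ways; the across-period shift dominates (1.90 vs 1.57).
N > Si: both effects reinforce here, so N is clearly the higher of the two.
Cl > N: period and group pull opposite ways; the across-period shift dominates (3.16 vs 3.04).
Approximate values (Pauling): Be 1.57, N 3.04, Na 0.93, Si 1.90, Cl 3.16.
So from lowest to highest: Na < Be < Si < N < Cl.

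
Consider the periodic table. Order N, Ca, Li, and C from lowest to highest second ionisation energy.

Ca < C < N < Li

The second ionization energy removes an electron from the +1 ion. For each element: N⁺ still has 4 valence electrons; Ca⁺ still has 1 valence electron; Li⁺ is the bare [He] core; C⁺ still has 3 valence electrons.
Breaking into a closed-shell core is much more expensive than removing a leftover valence electron — Li has the largest IE_2 here.
Valence configurations: N⁺ [He]2s²2p², Ca⁺ [Ar]4s¹, C⁺ [He]2s²2p¹.
Approximate IE_2 values (kJ/mol): N 2856, Ca 1145, Li 7298, C 2353.
So the second ionization energies run Ca < C < N < Li.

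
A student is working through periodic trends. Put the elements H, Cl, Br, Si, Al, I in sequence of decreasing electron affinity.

Cl > Br > I > Si > H > Al

EA tends to increase across a period and decrease down a group, though the pattern is less regular than for IE or radius.
These span different periods and groups, so the two trends combine.
H > Al: the two effects oppose for this pair; the down-group effect wins (73 vs 42 kJ/mol).
Si > H: the two effects oppose for this pair; the across-period effect wins (134 vs 73 kJ/mol).
I > Si: period and group pull opposite ways; the across-period shift dominates (295 vs 134 kJ/mol).
Br > I: they share group 17; the group trend gives Br the larger value.
Cl > Br: Cl sits above Br in group 17, so the down-group effect alone puts Cl higher.
Approximate values (kJ/mol): H 73, Al 42, Si 134, Cl 349, Br 325, I 295.
So from highest to lowest: Cl > Br > I > Si > H > Al.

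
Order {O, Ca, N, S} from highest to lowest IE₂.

O > N > S > Ca

The second ionization energy removes an electron from the +1 ion. For each element: O⁺ still has 5 valence electrons; Ca⁺ still has 1 valence electron; N⁺ still has 4 valence electrons; S⁺ still has 5 valence electrons.
All are still removing valence electrons, so compare the +1 ions as you would atoms: IE_2 generally rises across a period (higher Z_eff) and falls down a group (larger shell), subject to the usual subshell exceptions.
Valence configurations: O⁺ [He]2s²2p³, Ca⁺ [Ar]4s¹, N⁺ [He]2s²2p², S⁺ [Ne]3s²3p³.
Approximate IE_2 values (kJ/mol): O 3388, Ca 1145, N 2856, S 2252.
Putting it together, IE_2: Ca < S < N < O.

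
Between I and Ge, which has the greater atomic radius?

Ge is in period 4, group 14; I is in period 5, group 17.
Radius decreases left→right (rising Z_eff, same n) and increases top→bottom (higher n).
These span different periods and groups, so the two trends combine.
I > Ge: period and group pull opposite ways; the down-group shift dominates (133 vs 121 pm).
Approximate values (pm): Ge 121, I 133.
So I has the greater atomic radius (I > Ge).

I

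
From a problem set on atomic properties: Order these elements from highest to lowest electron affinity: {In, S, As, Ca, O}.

O is in period 2, group 16; S is in period 3, group 16; Ca is in period 4, group 2; As is in period 4, group 15; In is in period 5, group 13.
Atoms with high Z_eff and room in the valence shell (especially the halogens) have the most exothermic electron affinities.
Here both period and group differ, so the two effects have to be weighed against each other.
In > Ca: period and group pull opposite ways; the across-period shift dominates (29 vs 2 kJ/mol).
As > In: both effects reinforce here, so As is clearly the higher of the two.
O > As: relative to As, both the across-period and down-group shifts push O's electron affinity up.
S > O: this pair runs against the simple trend — see the exception note.
Note the exception: S has a higher electron affinity than O, contrary to the simple trend — the compact 2p subshell of O repels the added electron more than S's larger 3p does.
For reference (kJ/mol): O 141, S 200, Ca 2, As 78, In 29.
So from highest to lowest: S > O > As > In > Ca.

S > O > As > In > Ca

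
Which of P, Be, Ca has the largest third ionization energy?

The third ionization energy removes an electron from the +2 ion. For each element: P²⁺ still has 3 valence electrons; Be²⁺ is the bare [He] core; Ca²⁺ is the bare [Ar] core.
Pulling an electron out of a noble-gas core costs far more than removing a remaining valence electron, so Ca and Be sit at the high end of IE_3.
Tabulated IE_3 (kJ/mol): P 2914, Be 14849, Ca 4912.
Hence IE_3: P < Ca < Be.

Be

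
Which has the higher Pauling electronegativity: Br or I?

Br

Br is in period 4, group 17; I is in period 5, group 17.
Electronegativity increases across a period and decreases down a group, tracking effective nuclear charge and atomic size.
All are in group 17, so electronegativity increases up the group.
So Br has the higher Pauling electronegativity (Br > I).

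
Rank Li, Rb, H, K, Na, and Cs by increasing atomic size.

Across a period the added protons contract the valence shell; down a group each new principal shell makes the atom larger.
All are in group 1, so atomic radius increases down the group.
So from smallest to largest: H < Li < Na < K < Rb < Cs.

H < Li < Na < K < Rb < Cs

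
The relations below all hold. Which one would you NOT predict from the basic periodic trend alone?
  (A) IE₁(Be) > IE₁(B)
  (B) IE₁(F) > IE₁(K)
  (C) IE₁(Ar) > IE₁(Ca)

(A)

The general trend: first ionization energy increases across a period and decreases down a group.
(A) Be (period 2, group 2) vs B (period 2, group 13): the stated order contradicts the simple trend.
(B) F (period 2, group 17) vs K (period 4, group 1): the stated order agrees with the simple trend.
(C) Ar (period 3, group 18) vs Ca (period 4, group 2): the stated order agrees with the simple trend.
The exception is (A): removing B's lone 2p electron is easier than breaking Be's filled 2s².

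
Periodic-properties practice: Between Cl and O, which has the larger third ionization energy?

IE_3 is the cost of taking one more electron from the +2 cation: Cl²⁺ still has 5 valence electrons; O²⁺ still has 4 valence electrons.
All are still removing valence electrons, so compare the +2 ions as you would atoms: IE_3 generally rises across a period (higher Z_eff) and falls down a group (larger shell), subject to the usual subshell exceptions.
Valence configurations: Cl²⁺ [Ne]3s²3p³, O²⁺ [He]2s²2p².
Tabulated IE_3 (kJ/mol): Cl 3822, O 5300.
Overall IE_3 order: Cl < O.

O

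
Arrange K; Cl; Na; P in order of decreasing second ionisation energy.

Na > K > Cl > P

After 1 electron has been removed, what remains? K⁺ is the bare [Ar] core; Cl⁺ still has 6 valence electrons; Na⁺ is the bare [Ne] core; P⁺ still has 4 valence electrons.
Pulling an electron out of a noble-gas core costs far more than removing a remaining valence electron, so K and Na sit at the high end of IE_2.
Valence configurations: Cl⁺ [Ne]3s²3p⁴, P⁺ [Ne]3s²3p².
Tabulated IE_2 (kJ/mol): K 3052, Cl 2298, Na 4562, P 1907.
Overall IE_2 order: P < Cl < K < Na.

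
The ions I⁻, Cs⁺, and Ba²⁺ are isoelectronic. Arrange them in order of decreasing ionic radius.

I⁻, Cs⁺, Ba²⁺

All of these have 54 electrons, so size is governed by nuclear charge alone: the more protons, the stronger the pull on the same electron cloud, and the smaller the ion.
Nuclear charges: Ba²⁺ (Z=56), Cs⁺ (Z=55), I⁻ (Z=53).
Largest to smallest: I⁻ > Cs⁺ > Ba²⁺.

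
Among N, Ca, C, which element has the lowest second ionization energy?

Ca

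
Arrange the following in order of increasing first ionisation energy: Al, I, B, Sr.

Sr < Al < B < I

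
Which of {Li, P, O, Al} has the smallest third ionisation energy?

Al

Consider each +2 ion: Li²⁺ is already 1 electron into the core; P²⁺ still has 3 valence electrons; O²⁺ still has 4 valence electrons; Al²⁺ still has 1 valence electron.
Pulling an electron out of a noble-gas core costs far more than removing a remaining valence electron, so Li sits at the high end of IE_3.
Valence configurations: P²⁺ [Ne]3s²3p¹, O²⁺ [He]2s²2p², Al²⁺ [Ne]3s¹.
Approximate IE_3 values (kJ/mol): Li 11815, P 2914, O 5300, Al 2745.
Overall IE_3 order: Al < P < O < Li.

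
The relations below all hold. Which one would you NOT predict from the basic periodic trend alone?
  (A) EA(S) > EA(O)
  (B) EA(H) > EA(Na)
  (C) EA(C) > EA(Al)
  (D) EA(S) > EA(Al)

The general trend: electron affinity increases across a period and decreases down a group.
(A) S (period 3, group 16) vs O (period 2, group 16): the stated order contradicts the simple trend.
(B) H (period 1, group 1) vs Na (period 3, group 1): the stated order agrees with the simple trend.
(C) C (period 2, group 14) vs Al (period 3, group 13): the stated order agrees with the simple trend.
(D) S (period 3, group 16) vs Al (period 3, group 13): the stated order agrees with the simple trend.
The exception is (A): the compact 2p subshell of O repels the added electron more than S's larger 3p does.

(A)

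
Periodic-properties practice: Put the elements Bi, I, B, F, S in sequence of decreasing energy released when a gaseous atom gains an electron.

F > I > S > Bi > B

Electron affinity generally becomes more exothermic across a period toward the halogens and less exothermic down a group.
Here both period and group differ, so the two effects have to be weighed against each other.
Bi > B: the two effects oppose for this pair; the across-period effect wins (91 vs 27 kJ/mol).
S > Bi: both effects reinforce here, so S is clearly the higher of the two.
I > S: the two effects oppose for this pair; the across-period effect wins (295 vs 200 kJ/mol).
F > I: they share group 17; the group trend gives F the larger value.
For reference (kJ/mol): B 27, F 328, S 200, I 295, Bi 91.
So from highest to lowest: F > I > S > Bi > B.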